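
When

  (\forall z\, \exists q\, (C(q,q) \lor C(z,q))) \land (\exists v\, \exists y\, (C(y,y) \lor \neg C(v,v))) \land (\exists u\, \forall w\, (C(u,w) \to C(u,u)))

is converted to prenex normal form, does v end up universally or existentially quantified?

existential

Eliminate → and ↔ using ¬ and ∨.
  (\forall z\, \exists q\, (C(q,q) \lor C(z,q))) \land (\exists v\, \exists y\, (C(y,y) \lor \neg C(v,v))) \land (\exists u\, \forall w\, (\neg C(u,w) \lor C(u,u)))
Pull the quantifiers to the front (each side's bound variable is not free in the other side):
  \forall z\, \exists q\, \exists v\, \exists y\, \exists u\, \forall w\, ((C(q,q) \lor C(z,q)) \land (C(y,y) \lor \neg C(v,v)) \land (\neg C(u,w) \lor C(u,u)))
The quantifier \exists v sits under an even number of negations (counting the antecedent side of each →), so it remains existential.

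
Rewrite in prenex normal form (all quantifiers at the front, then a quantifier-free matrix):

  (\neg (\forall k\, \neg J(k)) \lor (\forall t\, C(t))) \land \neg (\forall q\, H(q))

Drive negations inward (¬∀x A ≡ ∃x ¬A, ¬∃x A ≡ ∀x ¬A, De Morgan for ∧/∨):
  ((\exists k\, J(k)) \lor (\forall t\, C(t))) \land (\exists q\, \neg H(q))
All bound variables are already distinct, so no renaming is needed.
Finally move all quantifiers to the prefix:
  \exists k\, \forall t\, \exists q\, ((J(k) \lor C(t)) \land \neg H(q))

\exists k\, \forall t\, \exists q\, ((J(k) \lor C(t)) \land \neg H(q))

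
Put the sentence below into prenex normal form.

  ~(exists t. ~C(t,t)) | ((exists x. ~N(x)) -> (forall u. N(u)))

First replace A → B with ¬A ∨ B.
  ~(exists t. ~C(t,t)) | ~(exists x. ~N(x)) | (forall u. N(u))
Push ¬ through the quantifiers and connectives to reach negation normal form:
  (forall t. C(t,t)) | (forall x. N(x)) | (forall u. N(u))
All bound variables are already distinct, so no renaming is needed.
Extract every quantifier outward, since the variables are now distinct and don't occur free across branches:
  forall t. forall x. forall u. (C(t,t) | N(x) | N(u))

forall t. forall x. forall u. (C(t,t) | N(x) | N(u))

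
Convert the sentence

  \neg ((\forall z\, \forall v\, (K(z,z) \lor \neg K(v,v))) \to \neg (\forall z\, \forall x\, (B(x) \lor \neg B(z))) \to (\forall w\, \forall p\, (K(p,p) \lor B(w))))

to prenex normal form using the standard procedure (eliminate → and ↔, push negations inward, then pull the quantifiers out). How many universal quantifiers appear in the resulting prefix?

Eliminate → and ↔ using ¬ and ∨.
  \neg (\neg (\forall z\, \forall v\, (K(z,z) \lor \neg K(v,v))) \lor \neg \neg (\forall z\, \forall x\, (B(x) \lor \neg B(z))) \lor (\forall w\, \forall p\, (K(p,p) \lor B(w))))
Push ¬ through the quantifiers and connectives to reach negation normal form:
  (\forall z\, \forall v\, (K(z,z) \lor \neg K(v,v))) \land (\exists z\, \exists x\, (\neg B(x) \land B(z))) \land (\exists w\, \exists p\, (\neg K(p,p) \land \neg B(w)))
Standardize variables apart so no two quantifiers bind the same name: z↦a.
  (\forall z\, \forall v\, (K(z,z) \lor \neg K(v,v))) \land (\exists a\, \exists x\, (\neg B(x) \land B(a))) \land (\exists w\, \exists p\, (\neg K(p,p) \land \neg B(w)))
Pull the quantifiers to the front (each side's bound variable is not free in the other side):
  \forall z\, \forall v\, \exists a\, \exists x\, \exists w\, \exists p\, ((K(z,z) \lor \neg K(v,v)) \land \neg B(x) \land B(a) \land \neg K(p,p) \land \neg B(w))
The prefix is \forall z \forall v \exists a \exists x \exists w \exists p: 2 universal, 4 existential.

2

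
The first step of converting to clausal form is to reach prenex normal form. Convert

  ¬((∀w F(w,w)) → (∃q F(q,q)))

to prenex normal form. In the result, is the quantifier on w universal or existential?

universal

First replace A → B with ¬A ∨ B.
  ¬(¬(∀w F(w,w)) ∨ (∃q F(q,q)))
Drive negations inward (¬∀x A ≡ ∃x ¬A, ¬∃x A ≡ ∀x ¬A, De Morgan for ∧/∨):
  (∀w F(w,w)) ∧ (∀q ¬F(q,q))
Pull the quantifiers to the front (each side's bound variable is not free in the other side):
  ∀w ∀q (F(w,w) ∧ ¬F(q,q))
The quantifier ∀w sits under an even number of negations (counting the antecedent side of each →), so it remains universal.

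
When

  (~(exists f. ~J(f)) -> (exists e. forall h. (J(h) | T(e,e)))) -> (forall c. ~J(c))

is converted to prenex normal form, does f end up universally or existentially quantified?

Eliminate → and ↔ using ¬ and ∨.
  ~(~~(exists f. ~J(f)) | (exists e. forall h. (J(h) | T(e,e)))) | (forall c. ~J(c))
Drive negations inward (¬∀x A ≡ ∃x ¬A, ¬∃x A ≡ ∀x ¬A, De Morgan for ∧/∨):
  (forall f. J(f)) & (forall e. exists h. (~J(h) & ~T(e,e))) | (forall c. ~J(c))
All bound variables are already distinct, so no renaming is needed.
Finally move all quantifiers to the prefix:
  forall f. forall e. exists h. forall c. (J(f) & ~J(h) & ~T(e,e) | ~J(c))
The quantifier exists f sits under an odd number of negations (counting the antecedent side of each →), so it flips to forall f.

universal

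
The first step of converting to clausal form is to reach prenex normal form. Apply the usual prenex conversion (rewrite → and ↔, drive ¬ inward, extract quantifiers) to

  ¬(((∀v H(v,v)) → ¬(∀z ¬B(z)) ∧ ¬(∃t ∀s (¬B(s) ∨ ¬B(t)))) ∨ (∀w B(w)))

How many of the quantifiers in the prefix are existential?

2

Rewrite implications/biconditionals: A → B as ¬A ∨ B.
  ¬(¬(∀v H(v,v)) ∨ ¬(∀z ¬B(z)) ∧ ¬(∃t ∀s (¬B(s) ∨ ¬B(t))) ∨ (∀w B(w)))
Move each ¬ inward, flipping quantifiers it crosses:
  (∀v H(v,v)) ∧ ((∀z ¬B(z)) ∨ (∃t ∀s (¬B(s) ∨ ¬B(t)))) ∧ (∃w ¬B(w))
Extract every quantifier outward, since the variables are now distinct and don't occur free across branches:
  ∀v ∀z ∃t ∀s ∃w (H(v,v) ∧ (¬B(z) ∨ ¬B(s) ∨ ¬B(t)) ∧ ¬B(w))
The prefix is ∀v ∀z ∃t ∀s ∃w: 3 universal, 2 existential.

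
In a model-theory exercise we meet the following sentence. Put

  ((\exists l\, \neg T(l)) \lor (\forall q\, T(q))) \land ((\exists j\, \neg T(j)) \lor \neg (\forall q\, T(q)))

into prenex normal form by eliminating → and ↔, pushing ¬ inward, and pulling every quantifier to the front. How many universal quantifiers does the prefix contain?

Push ¬ through the quantifiers and connectives to reach negation normal form:
  ((\exists l\, \neg T(l)) \lor (\forall q\, T(q))) \land ((\exists j\, \neg T(j)) \lor (\exists q\, \neg T(q)))
Rename bound variables to avoid capture: q↦s.
  ((\exists l\, \neg T(l)) \lor (\forall q\, T(q))) \land ((\exists j\, \neg T(j)) \lor (\exists s\, \neg T(s)))
Finally move all quantifiers to the prefix:
  \exists l\, \forall q\, \exists j\, \exists s\, ((\neg T(l) \lor T(q)) \land (\neg T(j) \lor \neg T(s)))
The prefix is \exists l \forall q \exists j \exists s: 1 universal, 3 existential.

1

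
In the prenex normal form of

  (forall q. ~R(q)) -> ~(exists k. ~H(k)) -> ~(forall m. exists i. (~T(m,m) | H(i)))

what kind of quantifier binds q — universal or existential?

Rewrite implications/biconditionals: A → B as ¬A ∨ B.
  ~(forall q. ~R(q)) | ~~(exists k. ~H(k)) | ~(forall m. exists i. (~T(m,m) | H(i)))
Drive negations inward (¬∀x A ≡ ∃x ¬A, ¬∃x A ≡ ∀x ¬A, De Morgan for ∧/∨):
  (exists q. R(q)) | (exists k. ~H(k)) | (exists m. forall i. (T(m,m) & ~H(i)))
All bound variables are already distinct, so no renaming is needed.
Extract every quantifier outward, since the variables are now distinct and don't occur free across branches:
  exists q. exists k. exists m. forall i. (R(q) | ~H(k) | T(m,m) & ~H(i))
The quantifier forall q sits under an odd number of negations (counting the antecedent side of each →), so it flips to exists q.

existential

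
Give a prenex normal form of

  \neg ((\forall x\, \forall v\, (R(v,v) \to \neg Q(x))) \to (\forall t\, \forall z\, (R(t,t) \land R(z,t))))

First replace A → B with ¬A ∨ B.
  \neg (\neg (\forall x\, \forall v\, (\neg R(v,v) \lor \neg Q(x))) \lor (\forall t\, \forall z\, (R(t,t) \land R(z,t))))
Drive negations inward (¬∀x A ≡ ∃x ¬A, ¬∃x A ≡ ∀x ¬A, De Morgan for ∧/∨):
  (\forall x\, \forall v\, (\neg R(v,v) \lor \neg Q(x))) \land (\exists t\, \exists z\, (\neg R(t,t) \lor \neg R(z,t)))
All bound variables are already distinct, so no renaming is needed.
Finally move all quantifiers to the prefix:
  \forall x\, \forall v\, \exists t\, \exists z\, ((\neg R(v,v) \lor \neg Q(x)) \land (\neg R(t,t) \lor \neg R(z,t)))

\forall x\, \forall v\, \exists t\, \exists z\, ((\neg R(v,v) \lor \neg Q(x)) \land (\neg R(t,t) \lor \neg R(z,t)))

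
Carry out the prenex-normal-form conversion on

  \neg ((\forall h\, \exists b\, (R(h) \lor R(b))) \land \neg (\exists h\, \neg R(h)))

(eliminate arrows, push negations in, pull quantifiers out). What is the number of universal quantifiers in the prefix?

Push ¬ through the quantifiers and connectives to reach negation normal form:
  (\exists h\, \forall b\, (\neg R(h) \land \neg R(b))) \lor (\exists h\, \neg R(h))
Rename bound variables to avoid capture: h↦x.
  (\exists h\, \forall b\, (\neg R(h) \land \neg R(b))) \lor (\exists x\, \neg R(x))
Extract every quantifier outward, since the variables are now distinct and don't occur free across branches:
  \exists h\, \forall b\, \exists x\, (\neg R(h) \land \neg R(b) \lor \neg R(x))
The prefix is \exists h \forall b \exists x: 1 universal, 2 existential.

1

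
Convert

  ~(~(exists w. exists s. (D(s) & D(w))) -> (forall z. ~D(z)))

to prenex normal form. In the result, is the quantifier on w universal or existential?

universal

Eliminate → and ↔ using ¬ and ∨.
  ~(~~(exists w. exists s. (D(s) & D(w))) | (forall z. ~D(z)))
Drive negations inward (¬∀x A ≡ ∃x ¬A, ¬∃x A ≡ ∀x ¬A, De Morgan for ∧/∨):
  (forall w. forall s. (~D(s) | ~D(w))) & (exists z. D(z))
Extract every quantifier outward, since the variables are now distinct and don't occur free across branches:
  forall w. forall s. exists z. ((~D(s) | ~D(w)) & D(z))
The quantifier exists w sits under an odd number of negations (counting the antecedent side of each →), so it flips to forall w.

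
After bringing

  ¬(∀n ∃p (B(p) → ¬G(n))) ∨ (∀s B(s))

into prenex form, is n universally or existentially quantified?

existential

First replace A → B with ¬A ∨ B.
  ¬(∀n ∃p (¬B(p) ∨ ¬G(n))) ∨ (∀s B(s))
Move each ¬ inward, flipping quantifiers it crosses:
  (∃n ∀p (B(p) ∧ G(n))) ∨ (∀s B(s))
Pull the quantifiers to the front (each side's bound variable is not free in the other side):
  ∃n ∀p ∀s (B(p) ∧ G(n) ∨ B(s))
The quantifier ∀n sits under an odd number of negations (counting the antecedent side of each →), so it flips to ∃n.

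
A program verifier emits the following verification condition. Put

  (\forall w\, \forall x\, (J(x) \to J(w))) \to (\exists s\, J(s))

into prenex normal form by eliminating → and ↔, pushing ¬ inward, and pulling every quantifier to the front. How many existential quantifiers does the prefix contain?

3

First replace A → B with ¬A ∨ B.
  \neg (\forall w\, \forall x\, (\neg J(x) \lor J(w))) \lor (\exists s\, J(s))
Drive negations inward (¬∀x A ≡ ∃x ¬A, ¬∃x A ≡ ∀x ¬A, De Morgan for ∧/∨):
  (\exists w\, \exists x\, (J(x) \land \neg J(w))) \lor (\exists s\, J(s))
All bound variables are already distinct, so no renaming is needed.
Pull the quantifiers to the front (each side's bound variable is not free in the other side):
  \exists w\, \exists x\, \exists s\, (J(x) \land \neg J(w) \lor J(s))
The prefix is \exists w \exists x \exists s: 0 universal, 3 existential.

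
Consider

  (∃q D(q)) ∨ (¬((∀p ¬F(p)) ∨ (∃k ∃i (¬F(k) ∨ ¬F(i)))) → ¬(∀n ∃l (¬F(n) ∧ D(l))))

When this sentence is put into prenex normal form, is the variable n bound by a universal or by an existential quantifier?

First replace A → B with ¬A ∨ B.
  (∃q D(q)) ∨ ¬¬((∀p ¬F(p)) ∨ (∃k ∃i (¬F(k) ∨ ¬F(i)))) ∨ ¬(∀n ∃l (¬F(n) ∧ D(l)))
Push ¬ through the quantifiers and connectives to reach negation normal form:
  (∃q D(q)) ∨ (∀p ¬F(p)) ∨ (∃k ∃i (¬F(k) ∨ ¬F(i))) ∨ (∃n ∀l (F(n) ∨ ¬D(l)))
Finally move all quantifiers to the prefix:
  ∃q ∀p ∃k ∃i ∃n ∀l (D(q) ∨ ¬F(p) ∨ ¬F(k) ∨ ¬F(i) ∨ F(n) ∨ ¬D(l))
The quantifier ∀n sits under an odd number of negations (counting the antecedent side of each →), so it flips to ∃n.

existential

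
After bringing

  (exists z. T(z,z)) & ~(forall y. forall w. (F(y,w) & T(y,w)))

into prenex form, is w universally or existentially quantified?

existential

Drive negations inward (¬∀x A ≡ ∃x ¬A, ¬∃x A ≡ ∀x ¬A, De Morgan for ∧/∨):
  (exists z. T(z,z)) & (exists y. exists w. (~F(y,w) | ~T(y,w)))
All bound variables are already distinct, so no renaming is needed.
Extract every quantifier outward, since the variables are now distinct and don't occur free across branches:
  exists z. exists y. exists w. (T(z,z) & (~F(y,w) | ~T(y,w)))
The quantifier forall w sits under an odd number of negations, so it flips to exists w.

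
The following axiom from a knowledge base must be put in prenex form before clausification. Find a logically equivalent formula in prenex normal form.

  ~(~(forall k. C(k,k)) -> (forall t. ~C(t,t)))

exists k. exists t. (~C(k,k) & C(t,t))

First replace A → B with ¬A ∨ B.
  ~(~~(forall k. C(k,k)) | (forall t. ~C(t,t)))
Move each ¬ inward, flipping quantifiers it crosses:
  (exists k. ~C(k,k)) & (exists t. C(t,t))
All bound variables are already distinct, so no renaming is needed.
Finally move all quantifiers to the prefix:
  exists k. exists t. (~C(k,k) & C(t,t))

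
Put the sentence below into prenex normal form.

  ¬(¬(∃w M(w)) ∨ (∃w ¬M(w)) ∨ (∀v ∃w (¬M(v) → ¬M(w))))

First replace A → B with ¬A ∨ B.
  ¬(¬(∃w M(w)) ∨ (∃w ¬M(w)) ∨ (∀v ∃w (¬¬M(v) ∨ ¬M(w))))
Drive negations inward (¬∀x A ≡ ∃x ¬A, ¬∃x A ≡ ∀x ¬A, De Morgan for ∧/∨):
  (∃w M(w)) ∧ (∀w M(w)) ∧ (∃v ∀w (¬M(v) ∧ M(w)))
Standardize variables apart so no two quantifiers bind the same name: w↦y, w↦s.
  (∃w M(w)) ∧ (∀y M(y)) ∧ (∃v ∀s (¬M(v) ∧ M(s)))
Extract every quantifier outward, since the variables are now distinct and don't occur free across branches:
  ∃w ∀y ∃v ∀s (M(w) ∧ M(y) ∧ ¬M(v) ∧ M(s))

∃w ∀y ∃v ∀s (M(w) ∧ M(y) ∧ ¬M(v) ∧ M(s))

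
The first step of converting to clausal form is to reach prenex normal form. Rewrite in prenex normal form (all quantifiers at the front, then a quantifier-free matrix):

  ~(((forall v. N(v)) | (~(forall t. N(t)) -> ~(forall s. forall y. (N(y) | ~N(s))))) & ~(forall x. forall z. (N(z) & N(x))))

Eliminate → and ↔ using ¬ and ∨.
  ~(((forall v. N(v)) | ~~(forall t. N(t)) | ~(forall s. forall y. (N(y) | ~N(s)))) & ~(forall x. forall z. (N(z) & N(x))))
Push ¬ through the quantifiers and connectives to reach negation normal form:
  (exists v. ~N(v)) & (exists t. ~N(t)) & (forall s. forall y. (N(y) | ~N(s))) | (forall x. forall z. (N(z) & N(x)))
Finally move all quantifiers to the prefix:
  exists v. exists t. forall s. forall y. forall x. forall z. (~N(v) & ~N(t) & (N(y) | ~N(s)) | N(z) & N(x))

exists v. exists t. forall s. forall y. forall x. forall z. (~N(v) & ~N(t) & (N(y) | ~N(s)) | N(z) & N(x))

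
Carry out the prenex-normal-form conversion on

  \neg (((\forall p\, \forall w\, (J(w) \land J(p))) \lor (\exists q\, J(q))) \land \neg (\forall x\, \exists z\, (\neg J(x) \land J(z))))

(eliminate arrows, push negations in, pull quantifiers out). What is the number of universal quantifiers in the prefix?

Move each ¬ inward, flipping quantifiers it crosses:
  (\exists p\, \exists w\, (\neg J(w) \lor \neg J(p))) \land (\forall q\, \neg J(q)) \lor (\forall x\, \exists z\, (\neg J(x) \land J(z)))
All bound variables are already distinct, so no renaming is needed.
Extract every quantifier outward, since the variables are now distinct and don't occur free across branches:
  \exists p\, \exists w\, \forall q\, \forall x\, \exists z\, ((\neg J(w) \lor \neg J(p)) \land \neg J(q) \lor \neg J(x) \land J(z))
The prefix is \exists p \exists w \forall q \forall x \exists z: 2 universal, 3 existential.

2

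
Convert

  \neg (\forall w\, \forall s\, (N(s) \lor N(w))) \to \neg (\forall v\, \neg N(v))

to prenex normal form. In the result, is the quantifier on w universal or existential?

Rewrite implications/biconditionals: A → B as ¬A ∨ B.
  \neg \neg (\forall w\, \forall s\, (N(s) \lor N(w))) \lor \neg (\forall v\, \neg N(v))
Push ¬ through the quantifiers and connectives to reach negation normal form:
  (\forall w\, \forall s\, (N(s) \lor N(w))) \lor (\exists v\, N(v))
All bound variables are already distinct, so no renaming is needed.
Finally move all quantifiers to the prefix:
  \forall w\, \forall s\, \exists v\, (N(s) \lor N(w) \lor N(v))
The quantifier \forall w sits under an even number of negations (counting the antecedent side of each →), so it remains universal.

universal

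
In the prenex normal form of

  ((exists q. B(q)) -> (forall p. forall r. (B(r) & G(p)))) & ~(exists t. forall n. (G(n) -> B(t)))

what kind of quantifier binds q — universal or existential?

universal

First replace A → B with ¬A ∨ B.
  (~(exists q. B(q)) | (forall p. forall r. (B(r) & G(p)))) & ~(exists t. forall n. (~G(n) | B(t)))
Push ¬ through the quantifiers and connectives to reach negation normal form:
  ((forall q. ~B(q)) | (forall p. forall r. (B(r) & G(p)))) & (forall t. exists n. (G(n) & ~B(t)))
Extract every quantifier outward, since the variables are now distinct and don't occur free across branches:
  forall q. forall p. forall r. forall t. exists n. ((~B(q) | B(r) & G(p)) & G(n) & ~B(t))
The quantifier exists q sits under an odd number of negations (counting the antecedent side of each →), so it flips to forall q.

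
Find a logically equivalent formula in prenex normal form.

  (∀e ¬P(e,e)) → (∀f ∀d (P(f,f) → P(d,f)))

Eliminate → and ↔ using ¬ and ∨.
  ¬(∀e ¬P(e,e)) ∨ (∀f ∀d (¬P(f,f) ∨ P(d,f)))
Drive negations inward (¬∀x A ≡ ∃x ¬A, ¬∃x A ≡ ∀x ¬A, De Morgan for ∧/∨):
  (∃e P(e,e)) ∨ (∀f ∀d (¬P(f,f) ∨ P(d,f)))
All bound variables are already distinct, so no renaming is needed.
Extract every quantifier outward, since the variables are now distinct and don't occur free across branches:
  ∃e ∀f ∀d (P(e,e) ∨ ¬P(f,f) ∨ P(d,f))

∃e ∀f ∀d (P(e,e) ∨ ¬P(f,f) ∨ P(d,f))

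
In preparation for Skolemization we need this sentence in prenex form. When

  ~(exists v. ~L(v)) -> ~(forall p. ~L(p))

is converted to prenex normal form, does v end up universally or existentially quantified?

existential

Rewrite implications/biconditionals: A → B as ¬A ∨ B.
  ~~(exists v. ~L(v)) | ~(forall p. ~L(p))
Move each ¬ inward, flipping quantifiers it crosses:
  (exists v. ~L(v)) | (exists p. L(p))
All bound variables are already distinct, so no renaming is needed.
Finally move all quantifiers to the prefix:
  exists v. exists p. (~L(v) | L(p))
The quantifier exists v sits under an even number of negations (counting the antecedent side of each →), so it remains existential.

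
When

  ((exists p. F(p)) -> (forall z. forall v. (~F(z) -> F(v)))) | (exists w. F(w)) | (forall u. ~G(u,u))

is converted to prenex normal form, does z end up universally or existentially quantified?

universal

Rewrite implications/biconditionals: A → B as ¬A ∨ B.
  ~(exists p. F(p)) | (forall z. forall v. (~~F(z) | F(v))) | (exists w. F(w)) | (forall u. ~G(u,u))
Push ¬ through the quantifiers and connectives to reach negation normal form:
  (forall p. ~F(p)) | (forall z. forall v. (F(z) | F(v))) | (exists w. F(w)) | (forall u. ~G(u,u))
Pull the quantifiers to the front (each side's bound variable is not free in the other side):
  forall p. forall z. forall v. exists w. forall u. (~F(p) | F(z) | F(v) | F(w) | ~G(u,u))
The quantifier forall z sits under an even number of negations (counting the antecedent side of each →), so it remains universal.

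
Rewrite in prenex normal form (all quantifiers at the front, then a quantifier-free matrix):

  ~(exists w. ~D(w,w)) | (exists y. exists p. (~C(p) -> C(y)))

forall w. exists y. exists p. (D(w,w) | C(p) | C(y))

First replace A → B with ¬A ∨ B.
  ~(exists w. ~D(w,w)) | (exists y. exists p. (~~C(p) | C(y)))
Push ¬ through the quantifiers and connectives to reach negation normal form:
  (forall w. D(w,w)) | (exists y. exists p. (C(p) | C(y)))
Pull the quantifiers to the front (each side's bound variable is not free in the other side):
  forall w. exists y. exists p. (D(w,w) | C(p) | C(y))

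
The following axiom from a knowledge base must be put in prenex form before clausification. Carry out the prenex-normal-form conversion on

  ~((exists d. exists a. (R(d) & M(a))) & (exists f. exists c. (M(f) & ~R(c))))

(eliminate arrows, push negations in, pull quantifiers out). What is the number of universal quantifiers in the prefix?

Drive negations inward (¬∀x A ≡ ∃x ¬A, ¬∃x A ≡ ∀x ¬A, De Morgan for ∧/∨):
  (forall d. forall a. (~R(d) | ~M(a))) | (forall f. forall c. (~M(f) | R(c)))
All bound variables are already distinct, so no renaming is needed.
Extract every quantifier outward, since the variables are now distinct and don't occur free across branches:
  forall d. forall a. forall f. forall c. (~R(d) | ~M(a) | ~M(f) | R(c))
The prefix is forall d forall a forall f forall c: 4 universal, 0 existential.

4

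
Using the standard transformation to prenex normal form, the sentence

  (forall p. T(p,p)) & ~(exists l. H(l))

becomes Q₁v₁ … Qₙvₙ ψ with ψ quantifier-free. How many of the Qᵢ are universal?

Move each ¬ inward, flipping quantifiers it crosses:
  (forall p. T(p,p)) & (forall l. ~H(l))
All bound variables are already distinct, so no renaming is needed.
Finally move all quantifiers to the prefix:
  forall p. forall l. (T(p,p) & ~H(l))
The prefix is forall p forall l: 2 universal, 0 existential.

2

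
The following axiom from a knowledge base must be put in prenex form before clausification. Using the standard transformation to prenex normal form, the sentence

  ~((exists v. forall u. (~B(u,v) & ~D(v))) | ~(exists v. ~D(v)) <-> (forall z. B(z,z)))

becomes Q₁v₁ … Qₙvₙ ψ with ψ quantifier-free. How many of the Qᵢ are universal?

4

Eliminate → and ↔ using ¬ and ∨; A ↔ B as (¬A ∨ B) ∧ (¬B ∨ A).
  ~((~((exists v. forall u. (~B(u,v) & ~D(v))) | ~(exists v. ~D(v))) | (forall z. B(z,z))) & (~(forall z. B(z,z)) | (exists v. forall u. (~B(u,v) & ~D(v))) | ~(exists v. ~D(v))))
Push ¬ through the quantifiers and connectives to reach negation normal form:
  ((exists v. forall u. (~B(u,v) & ~D(v))) | (forall v. D(v))) & (exists z. ~B(z,z)) | (forall z. B(z,z)) & (forall v. exists u. (B(u,v) | D(v))) & (exists v. ~D(v))
Give each quantifier a distinct variable: v↦y1, z↦q, v↦c, u↦a, v↦r.
  ((exists v. forall u. (~B(u,v) & ~D(v))) | (forall y1. D(y1))) & (exists z. ~B(z,z)) | (forall q. B(q,q)) & (forall c. exists a. (B(a,c) | D(c))) & (exists r. ~D(r))
Extract every quantifier outward, since the variables are now distinct and don't occur free across branches:
  exists v. forall u. forall y1. exists z. forall q. forall c. exists a. exists r. ((~B(u,v) & ~D(v) | D(y1)) & ~B(z,z) | B(q,q) & (B(a,c) | D(c)) & ~D(r))
The prefix is exists v forall u forall y1 exists z forall q forall c exists a exists r: 4 universal, 4 existential.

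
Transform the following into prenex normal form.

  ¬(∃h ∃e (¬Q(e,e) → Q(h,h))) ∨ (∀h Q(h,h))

∀h ∀e ∀c (¬Q(e,e) ∧ ¬Q(h,h) ∨ Q(c,c))

First replace A → B with ¬A ∨ B.
  ¬(∃h ∃e (¬¬Q(e,e) ∨ Q(h,h))) ∨ (∀h Q(h,h))
Drive negations inward (¬∀x A ≡ ∃x ¬A, ¬∃x A ≡ ∀x ¬A, De Morgan for ∧/∨):
  (∀h ∀e (¬Q(e,e) ∧ ¬Q(h,h))) ∨ (∀h Q(h,h))
Give each quantifier a distinct variable: h↦c.
  (∀h ∀e (¬Q(e,e) ∧ ¬Q(h,h))) ∨ (∀c Q(c,c))
Pull the quantifiers to the front (each side's bound variable is not free in the other side):
  ∀h ∀e ∀c (¬Q(e,e) ∧ ¬Q(h,h) ∨ Q(c,c))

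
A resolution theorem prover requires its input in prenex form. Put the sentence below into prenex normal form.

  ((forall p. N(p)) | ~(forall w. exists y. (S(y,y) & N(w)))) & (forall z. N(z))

forall p. exists w. forall y. forall z. ((N(p) | ~S(y,y) | ~N(w)) & N(z))

Push ¬ through the quantifiers and connectives to reach negation normal form:
  ((forall p. N(p)) | (exists w. forall y. (~S(y,y) | ~N(w)))) & (forall z. N(z))
All bound variables are already distinct, so no renaming is needed.
Extract every quantifier outward, since the variables are now distinct and don't occur free across branches:
  forall p. exists w. forall y. forall z. ((N(p) | ~S(y,y) | ~N(w)) & N(z))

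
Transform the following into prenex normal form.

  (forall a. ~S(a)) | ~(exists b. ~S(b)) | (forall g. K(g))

Drive negations inward (¬∀x A ≡ ∃x ¬A, ¬∃x A ≡ ∀x ¬A, De Morgan for ∧/∨):
  (forall a. ~S(a)) | (forall b. S(b)) | (forall g. K(g))
All bound variables are already distinct, so no renaming is needed.
Pull the quantifiers to the front (each side's bound variable is not free in the other side):
  forall a. forall b. forall g. (~S(a) | S(b) | K(g))

forall a. forall b. forall g. (~S(a) | S(b) | K(g))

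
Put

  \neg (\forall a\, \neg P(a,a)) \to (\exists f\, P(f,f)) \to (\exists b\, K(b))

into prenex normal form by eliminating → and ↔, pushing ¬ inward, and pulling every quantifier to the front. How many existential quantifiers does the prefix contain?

1

Rewrite implications/biconditionals: A → B as ¬A ∨ B.
  \neg \neg (\forall a\, \neg P(a,a)) \lor \neg (\exists f\, P(f,f)) \lor (\exists b\, K(b))
Move each ¬ inward, flipping quantifiers it crosses:
  (\forall a\, \neg P(a,a)) \lor (\forall f\, \neg P(f,f)) \lor (\exists b\, K(b))
All bound variables are already distinct, so no renaming is needed.
Finally move all quantifiers to the prefix:
  \forall a\, \forall f\, \exists b\, (\neg P(a,a) \lor \neg P(f,f) \lor K(b))
The prefix is \forall a \forall f \exists b: 2 universal, 1 existential.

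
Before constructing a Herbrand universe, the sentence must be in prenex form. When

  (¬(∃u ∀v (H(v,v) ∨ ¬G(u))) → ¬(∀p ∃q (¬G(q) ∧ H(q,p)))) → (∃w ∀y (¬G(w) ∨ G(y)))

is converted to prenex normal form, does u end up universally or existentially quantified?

Eliminate → and ↔ using ¬ and ∨.
  ¬(¬¬(∃u ∀v (H(v,v) ∨ ¬G(u))) ∨ ¬(∀p ∃q (¬G(q) ∧ H(q,p)))) ∨ (∃w ∀y (¬G(w) ∨ G(y)))
Drive negations inward (¬∀x A ≡ ∃x ¬A, ¬∃x A ≡ ∀x ¬A, De Morgan for ∧/∨):
  (∀u ∃v (¬H(v,v) ∧ G(u))) ∧ (∀p ∃q (¬G(q) ∧ H(q,p))) ∨ (∃w ∀y (¬G(w) ∨ G(y)))
Pull the quantifiers to the front (each side's bound variable is not free in the other side):
  ∀u ∃v ∀p ∃q ∃w ∀y (¬H(v,v) ∧ G(u) ∧ ¬G(q) ∧ H(q,p) ∨ ¬G(w) ∨ G(y))
The quantifier ∃u sits under an odd number of negations (counting the antecedent side of each →), so it flips to ∀u.

universal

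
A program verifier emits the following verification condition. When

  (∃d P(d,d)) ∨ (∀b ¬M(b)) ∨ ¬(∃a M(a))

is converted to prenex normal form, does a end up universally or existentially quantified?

universal

Drive negations inward (¬∀x A ≡ ∃x ¬A, ¬∃x A ≡ ∀x ¬A, De Morgan for ∧/∨):
  (∃d P(d,d)) ∨ (∀b ¬M(b)) ∨ (∀a ¬M(a))
All bound variables are already distinct, so no renaming is needed.
Extract every quantifier outward, since the variables are now distinct and don't occur free across branches:
  ∃d ∀b ∀a (P(d,d) ∨ ¬M(b) ∨ ¬M(a))
The quantifier ∃a sits under an odd number of negations, so it flips to ∀a.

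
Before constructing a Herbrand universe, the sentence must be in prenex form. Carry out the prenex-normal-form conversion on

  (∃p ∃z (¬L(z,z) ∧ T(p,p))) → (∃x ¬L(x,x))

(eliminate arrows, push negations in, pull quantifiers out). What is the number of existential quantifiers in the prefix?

1

Rewrite implications/biconditionals: A → B as ¬A ∨ B.
  ¬(∃p ∃z (¬L(z,z) ∧ T(p,p))) ∨ (∃x ¬L(x,x))
Drive negations inward (¬∀x A ≡ ∃x ¬A, ¬∃x A ≡ ∀x ¬A, De Morgan for ∧/∨):
  (∀p ∀z (L(z,z) ∨ ¬T(p,p))) ∨ (∃x ¬L(x,x))
All bound variables are already distinct, so no renaming is needed.
Pull the quantifiers to the front (each side's bound variable is not free in the other side):
  ∀p ∀z ∃x (L(z,z) ∨ ¬T(p,p) ∨ ¬L(x,x))
The prefix is ∀p ∀z ∃x: 2 universal, 1 existential.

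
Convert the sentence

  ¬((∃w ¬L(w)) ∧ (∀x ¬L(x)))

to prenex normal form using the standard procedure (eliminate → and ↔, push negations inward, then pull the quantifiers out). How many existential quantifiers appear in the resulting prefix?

Push ¬ through the quantifiers and connectives to reach negation normal form:
  (∀w L(w)) ∨ (∃x L(x))
All bound variables are already distinct, so no renaming is needed.
Pull the quantifiers to the front (each side's bound variable is not free in the other side):
  ∀w ∃x (L(w) ∨ L(x))
The prefix is ∀w ∃x: 1 universal, 1 existential.

1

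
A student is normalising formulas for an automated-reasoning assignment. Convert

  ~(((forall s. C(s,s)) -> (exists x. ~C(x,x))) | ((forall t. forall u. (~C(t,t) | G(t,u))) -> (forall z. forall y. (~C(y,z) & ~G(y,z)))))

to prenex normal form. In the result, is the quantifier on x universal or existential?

Rewrite implications/biconditionals: A → B as ¬A ∨ B.
  ~(~(forall s. C(s,s)) | (exists x. ~C(x,x)) | ~(forall t. forall u. (~C(t,t) | G(t,u))) | (forall z. forall y. (~C(y,z) & ~G(y,z))))
Push ¬ through the quantifiers and connectives to reach negation normal form:
  (forall s. C(s,s)) & (forall x. C(x,x)) & (forall t. forall u. (~C(t,t) | G(t,u))) & (exists z. exists y. (C(y,z) | G(y,z)))
All bound variables are already distinct, so no renaming is needed.
Finally move all quantifiers to the prefix:
  forall s. forall x. forall t. forall u. exists z. exists y. (C(s,s) & C(x,x) & (~C(t,t) | G(t,u)) & (C(y,z) | G(y,z)))
The quantifier exists x sits under an odd number of negations (counting the antecedent side of each →), so it flips to forall x.

universal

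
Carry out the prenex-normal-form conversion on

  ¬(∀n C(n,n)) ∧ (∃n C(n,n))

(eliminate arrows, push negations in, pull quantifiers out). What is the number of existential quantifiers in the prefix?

Drive negations inward (¬∀x A ≡ ∃x ¬A, ¬∃x A ≡ ∀x ¬A, De Morgan for ∧/∨):
  (∃n ¬C(n,n)) ∧ (∃n C(n,n))
Give each quantifier a distinct variable: n↦s.
  (∃n ¬C(n,n)) ∧ (∃s C(s,s))
Extract every quantifier outward, since the variables are now distinct and don't occur free across branches:
  ∃n ∃s (¬C(n,n) ∧ C(s,s))
The prefix is ∃n ∃s: 0 universal, 2 existential.

2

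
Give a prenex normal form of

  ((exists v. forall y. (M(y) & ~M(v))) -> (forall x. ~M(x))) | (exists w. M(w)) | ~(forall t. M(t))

forall v. exists y. forall x. exists w. exists t. (~M(y) | M(v) | ~M(x) | M(w) | ~M(t))

Eliminate → and ↔ using ¬ and ∨.
  ~(exists v. forall y. (M(y) & ~M(v))) | (forall x. ~M(x)) | (exists w. M(w)) | ~(forall t. M(t))
Move each ¬ inward, flipping quantifiers it crosses:
  (forall v. exists y. (~M(y) | M(v))) | (forall x. ~M(x)) | (exists w. M(w)) | (exists t. ~M(t))
All bound variables are already distinct, so no renaming is needed.
Pull the quantifiers to the front (each side's bound variable is not free in the other side):
  forall v. exists y. forall x. exists w. exists t. (~M(y) | M(v) | ~M(x) | M(w) | ~M(t))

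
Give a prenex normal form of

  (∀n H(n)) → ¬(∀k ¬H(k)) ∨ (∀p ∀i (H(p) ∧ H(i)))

∃n ∃k ∀p ∀i (¬H(n) ∨ H(k) ∨ H(p) ∧ H(i))

Rewrite implications/biconditionals: A → B as ¬A ∨ B.
  ¬(∀n H(n)) ∨ ¬(∀k ¬H(k)) ∨ (∀p ∀i (H(p) ∧ H(i)))
Push ¬ through the quantifiers and connectives to reach negation normal form:
  (∃n ¬H(n)) ∨ (∃k H(k)) ∨ (∀p ∀i (H(p) ∧ H(i)))
All bound variables are already distinct, so no renaming is needed.
Finally move all quantifiers to the prefix:
  ∃n ∃k ∀p ∀i (¬H(n) ∨ H(k) ∨ H(p) ∧ H(i))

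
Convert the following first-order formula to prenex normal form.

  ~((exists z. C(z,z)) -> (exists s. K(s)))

exists z. forall s. (C(z,z) & ~K(s))

Rewrite implications/biconditionals: A → B as ¬A ∨ B.
  ~(~(exists z. C(z,z)) | (exists s. K(s)))
Push ¬ through the quantifiers and connectives to reach negation normal form:
  (exists z. C(z,z)) & (forall s. ~K(s))
Extract every quantifier outward, since the variables are now distinct and don't occur free across branches:
  exists z. forall s. (C(z,z) & ~K(s))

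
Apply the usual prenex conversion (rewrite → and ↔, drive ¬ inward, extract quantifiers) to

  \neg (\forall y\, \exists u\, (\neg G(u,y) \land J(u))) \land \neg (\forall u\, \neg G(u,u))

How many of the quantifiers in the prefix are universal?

1

Move each ¬ inward, flipping quantifiers it crosses:
  (\exists y\, \forall u\, (G(u,y) \lor \neg J(u))) \land (\exists u\, G(u,u))
Rename bound variables to avoid capture: u↦q.
  (\exists y\, \forall u\, (G(u,y) \lor \neg J(u))) \land (\exists q\, G(q,q))
Extract every quantifier outward, since the variables are now distinct and don't occur free across branches:
  \exists y\, \forall u\, \exists q\, ((G(u,y) \lor \neg J(u)) \land G(q,q))
The prefix is \exists y \forall u \exists q: 1 universal, 2 existential.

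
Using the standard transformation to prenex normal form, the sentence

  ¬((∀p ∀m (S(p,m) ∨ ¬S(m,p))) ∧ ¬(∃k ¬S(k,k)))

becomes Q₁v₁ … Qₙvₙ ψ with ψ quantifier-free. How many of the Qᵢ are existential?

3

Drive negations inward (¬∀x A ≡ ∃x ¬A, ¬∃x A ≡ ∀x ¬A, De Morgan for ∧/∨):
  (∃p ∃m (¬S(p,m) ∧ S(m,p))) ∨ (∃k ¬S(k,k))
Finally move all quantifiers to the prefix:
  ∃p ∃m ∃k (¬S(p,m) ∧ S(m,p) ∨ ¬S(k,k))
The prefix is ∃p ∃m ∃k: 0 universal, 3 existential.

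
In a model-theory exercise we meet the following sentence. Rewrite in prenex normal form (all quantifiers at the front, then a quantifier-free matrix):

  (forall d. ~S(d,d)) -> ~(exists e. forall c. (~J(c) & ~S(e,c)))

Eliminate → and ↔ using ¬ and ∨.
  ~(forall d. ~S(d,d)) | ~(exists e. forall c. (~J(c) & ~S(e,c)))
Move each ¬ inward, flipping quantifiers it crosses:
  (exists d. S(d,d)) | (forall e. exists c. (J(c) | S(e,c)))
Finally move all quantifiers to the prefix:
  exists d. forall e. exists c. (S(d,d) | J(c) | S(e,c))

exists d. forall e. exists c. (S(d,d) | J(c) | S(e,c))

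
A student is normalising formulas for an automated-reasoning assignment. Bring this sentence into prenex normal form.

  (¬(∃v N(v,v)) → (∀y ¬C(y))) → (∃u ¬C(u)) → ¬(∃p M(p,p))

Rewrite implications/biconditionals: A → B as ¬A ∨ B.
  ¬(¬¬(∃v N(v,v)) ∨ (∀y ¬C(y))) ∨ ¬(∃u ¬C(u)) ∨ ¬(∃p M(p,p))
Drive negations inward (¬∀x A ≡ ∃x ¬A, ¬∃x A ≡ ∀x ¬A, De Morgan for ∧/∨):
  (∀v ¬N(v,v)) ∧ (∃y C(y)) ∨ (∀u C(u)) ∨ (∀p ¬M(p,p))
Pull the quantifiers to the front (each side's bound variable is not free in the other side):
  ∀v ∃y ∀u ∀p (¬N(v,v) ∧ C(y) ∨ C(u) ∨ ¬M(p,p))

∀v ∃y ∀u ∀p (¬N(v,v) ∧ C(y) ∨ C(u) ∨ ¬M(p,p))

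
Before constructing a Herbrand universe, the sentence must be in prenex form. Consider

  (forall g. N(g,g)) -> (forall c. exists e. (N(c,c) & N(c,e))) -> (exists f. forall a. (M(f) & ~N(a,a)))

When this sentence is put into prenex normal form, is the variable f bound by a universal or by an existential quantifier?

First replace A → B with ¬A ∨ B.
  ~(forall g. N(g,g)) | ~(forall c. exists e. (N(c,c) & N(c,e))) | (exists f. forall a. (M(f) & ~N(a,a)))
Drive negations inward (¬∀x A ≡ ∃x ¬A, ¬∃x A ≡ ∀x ¬A, De Morgan for ∧/∨):
  (exists g. ~N(g,g)) | (exists c. forall e. (~N(c,c) | ~N(c,e))) | (exists f. forall a. (M(f) & ~N(a,a)))
Extract every quantifier outward, since the variables are now distinct and don't occur free across branches:
  exists g. exists c. forall e. exists f. forall a. (~N(g,g) | ~N(c,c) | ~N(c,e) | M(f) & ~N(a,a))
The quantifier exists f sits under an even number of negations (counting the antecedent side of each →), so it remains existential.

existential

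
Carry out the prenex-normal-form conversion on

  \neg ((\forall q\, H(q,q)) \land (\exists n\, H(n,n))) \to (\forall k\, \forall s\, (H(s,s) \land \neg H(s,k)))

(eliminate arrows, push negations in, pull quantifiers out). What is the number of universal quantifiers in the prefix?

Eliminate → and ↔ using ¬ and ∨.
  \neg \neg ((\forall q\, H(q,q)) \land (\exists n\, H(n,n))) \lor (\forall k\, \forall s\, (H(s,s) \land \neg H(s,k)))
Move each ¬ inward, flipping quantifiers it crosses:
  (\forall q\, H(q,q)) \land (\exists n\, H(n,n)) \lor (\forall k\, \forall s\, (H(s,s) \land \neg H(s,k)))
All bound variables are already distinct, so no renaming is needed.
Pull the quantifiers to the front (each side's bound variable is not free in the other side):
  \forall q\, \exists n\, \forall k\, \forall s\, (H(q,q) \land H(n,n) \lor H(s,s) \land \neg H(s,k))
The prefix is \forall q \exists n \forall k \forall s: 3 universal, 1 existential.

3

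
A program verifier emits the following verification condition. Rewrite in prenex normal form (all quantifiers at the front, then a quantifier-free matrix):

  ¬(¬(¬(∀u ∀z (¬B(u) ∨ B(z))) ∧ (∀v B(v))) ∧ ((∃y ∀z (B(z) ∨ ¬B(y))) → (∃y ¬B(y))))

∃u ∃z ∀v ∃y ∀y1 ∀w (B(u) ∧ ¬B(z) ∧ B(v) ∨ (B(y1) ∨ ¬B(y)) ∧ B(w))

First replace A → B with ¬A ∨ B.
  ¬(¬(¬(∀u ∀z (¬B(u) ∨ B(z))) ∧ (∀v B(v))) ∧ (¬(∃y ∀z (B(z) ∨ ¬B(y))) ∨ (∃y ¬B(y))))
Push ¬ through the quantifiers and connectives to reach negation normal form:
  (∃u ∃z (B(u) ∧ ¬B(z))) ∧ (∀v B(v)) ∨ (∃y ∀z (B(z) ∨ ¬B(y))) ∧ (∀y B(y))
Rename bound variables to avoid capture: z↦y1, y↦w.
  (∃u ∃z (B(u) ∧ ¬B(z))) ∧ (∀v B(v)) ∨ (∃y ∀y1 (B(y1) ∨ ¬B(y))) ∧ (∀w B(w))
Pull the quantifiers to the front (each side's bound variable is not free in the other side):
  ∃u ∃z ∀v ∃y ∀y1 ∀w (B(u) ∧ ¬B(z) ∧ B(v) ∨ (B(y1) ∨ ¬B(y)) ∧ B(w))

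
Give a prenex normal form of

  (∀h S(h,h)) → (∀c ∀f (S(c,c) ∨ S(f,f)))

First replace A → B with ¬A ∨ B.
  ¬(∀h S(h,h)) ∨ (∀c ∀f (S(c,c) ∨ S(f,f)))
Move each ¬ inward, flipping quantifiers it crosses:
  (∃h ¬S(h,h)) ∨ (∀c ∀f (S(c,c) ∨ S(f,f)))
Extract every quantifier outward, since the variables are now distinct and don't occur free across branches:
  ∃h ∀c ∀f (¬S(h,h) ∨ S(c,c) ∨ S(f,f))

∃h ∀c ∀f (¬S(h,h) ∨ S(c,c) ∨ S(f,f))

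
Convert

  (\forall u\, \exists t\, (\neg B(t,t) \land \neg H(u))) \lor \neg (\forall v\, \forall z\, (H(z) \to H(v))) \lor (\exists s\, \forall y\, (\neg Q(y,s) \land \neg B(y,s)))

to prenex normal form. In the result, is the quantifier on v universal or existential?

existential

Rewrite implications/biconditionals: A → B as ¬A ∨ B.
  (\forall u\, \exists t\, (\neg B(t,t) \land \neg H(u))) \lor \neg (\forall v\, \forall z\, (\neg H(z) \lor H(v))) \lor (\exists s\, \forall y\, (\neg Q(y,s) \land \neg B(y,s)))
Drive negations inward (¬∀x A ≡ ∃x ¬A, ¬∃x A ≡ ∀x ¬A, De Morgan for ∧/∨):
  (\forall u\, \exists t\, (\neg B(t,t) \land \neg H(u))) \lor (\exists v\, \exists z\, (H(z) \land \neg H(v))) \lor (\exists s\, \forall y\, (\neg Q(y,s) \land \neg B(y,s)))
Extract every quantifier outward, since the variables are now distinct and don't occur free across branches:
  \forall u\, \exists t\, \exists v\, \exists z\, \exists s\, \forall y\, (\neg B(t,t) \land \neg H(u) \lor H(z) \land \neg H(v) \lor \neg Q(y,s) \land \neg B(y,s))
The quantifier \forall v sits under an odd number of negations (counting the antecedent side of each →), so it flips to \exists v.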